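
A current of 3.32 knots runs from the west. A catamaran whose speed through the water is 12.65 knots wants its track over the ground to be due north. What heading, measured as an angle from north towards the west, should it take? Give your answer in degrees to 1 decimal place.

The current pushes perpendicular to the desired track; the heading must have a component into the current equal to 3.32 knots: 12.65 sin θ = 3.32.
sin θ = 0.2625, so θ = 15.216°.

15.2°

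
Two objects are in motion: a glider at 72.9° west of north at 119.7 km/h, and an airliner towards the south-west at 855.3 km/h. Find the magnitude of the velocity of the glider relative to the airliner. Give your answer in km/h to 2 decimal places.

806.26 km/h

Taking east as x and north as y: glider velocity = (-114.408, 35.197) km/h; airliner velocity = (-604.788, -604.788) km/h.
Velocity of glider relative to airliner = (-114.408, 35.197) − (-604.788, -604.788) = (490.380, 639.985) km/h.
Magnitude = |(490.380, 639.985)| = 806.259 km/h.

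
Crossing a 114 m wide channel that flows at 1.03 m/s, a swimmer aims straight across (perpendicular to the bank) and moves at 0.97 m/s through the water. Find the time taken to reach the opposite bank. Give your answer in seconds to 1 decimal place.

The component of the swimmer's velocity perpendicular to the bank is 0.97 m/s.
The current is parallel to the bank, so it does not affect the crossing time.
Time = 114 / 0.970 = 117.526 s.

117.5 s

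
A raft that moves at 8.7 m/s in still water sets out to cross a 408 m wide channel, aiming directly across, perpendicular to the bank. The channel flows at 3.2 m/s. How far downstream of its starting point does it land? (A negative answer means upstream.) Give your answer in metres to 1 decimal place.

150.1 m

Perpendicular speed = 8.700 m/s; crossing time = 408 / 8.700 = 46.897 s.
Net downstream speed = 3.200 m/s.
Drift = 3.200 × 46.897 = 150.069 m (downstream).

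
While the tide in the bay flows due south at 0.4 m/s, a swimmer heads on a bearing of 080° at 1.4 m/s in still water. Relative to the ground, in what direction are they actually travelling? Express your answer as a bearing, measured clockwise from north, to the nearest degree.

096°

Taking east as x and north as y: velocity relative to the water = (1.379, 0.243) m/s; the water relative to ground = (0.000, -0.400) m/s.
Velocity relative to ground = (1.379, 0.243) + (0.000, -0.400) = (1.379, -0.157) m/s.
Bearing = atan2(1.38, -0.16) = 96.49° clockwise from north.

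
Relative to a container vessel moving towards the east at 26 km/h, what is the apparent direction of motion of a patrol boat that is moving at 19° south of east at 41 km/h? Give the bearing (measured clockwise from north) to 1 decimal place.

136.3°

Taking east as x and north as y: patrol boat velocity = (38.766, -13.348) km/h; container vessel velocity = (26.000, 0.000) km/h.
Velocity of patrol boat relative to container vessel = (38.766, -13.348) − (26.000, 0.000) = (12.766, -13.348) km/h.
Bearing = atan2(12.77, -13.35) = 136.28° clockwise from north.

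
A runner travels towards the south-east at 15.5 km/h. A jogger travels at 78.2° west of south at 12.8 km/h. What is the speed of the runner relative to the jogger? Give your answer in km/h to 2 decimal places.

Taking east as x and north as y: runner velocity = (10.960, -10.960) km/h; jogger velocity = (-12.530, -2.618) km/h.
Velocity of runner relative to jogger = (10.960, -10.960) − (-12.530, -2.618) = (23.490, -8.343) km/h.
Magnitude = |(23.490, -8.343)| = 24.927 km/h.

24.93 km/h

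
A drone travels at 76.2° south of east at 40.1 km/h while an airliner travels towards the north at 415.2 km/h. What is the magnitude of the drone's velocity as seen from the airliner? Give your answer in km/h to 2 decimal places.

Taking east as x and north as y: drone velocity = (9.565, -38.942) km/h; airliner velocity = (0.000, 415.200) km/h.
Velocity of drone relative to airliner = (9.565, -38.942) − (0.000, 415.200) = (9.565, -454.142) km/h.
Magnitude = |(9.565, -454.142)| = 454.243 km/h.

454.24 km/h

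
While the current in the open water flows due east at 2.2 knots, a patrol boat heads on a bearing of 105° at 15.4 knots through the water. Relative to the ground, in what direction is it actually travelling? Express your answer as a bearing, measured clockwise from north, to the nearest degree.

Taking east as x and north as y: velocity relative to the water = (14.875, -3.986) knots; the water relative to ground = (2.200, 0.000) knots.
Velocity relative to ground = (14.875, -3.986) + (2.200, 0.000) = (17.075, -3.986) knots.
Bearing = atan2(17.08, -3.99) = 103.14° clockwise from north.

103°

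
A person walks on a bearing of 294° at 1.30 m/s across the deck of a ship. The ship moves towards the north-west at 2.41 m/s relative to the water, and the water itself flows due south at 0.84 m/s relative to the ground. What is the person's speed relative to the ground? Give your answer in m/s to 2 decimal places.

In east/north components (m/s): person relative to ship = (-1.188, 0.529); ship relative to water = (-1.704, 1.704); water relative to ground = (0.000, -0.840).
Sum = (-2.892, 1.393) m/s.
Speed = |(-2.892, 1.393)| = 3.210 m/s.

3.21 m/s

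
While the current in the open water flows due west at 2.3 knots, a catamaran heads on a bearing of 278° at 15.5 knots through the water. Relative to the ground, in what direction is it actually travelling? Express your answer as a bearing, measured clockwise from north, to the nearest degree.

277°

Taking east as x and north as y: velocity relative to the water = (-15.349, 2.157) knots; the water relative to ground = (-2.300, 0.000) knots.
Velocity relative to ground = (-15.349, 2.157) + (-2.300, 0.000) = (-17.649, 2.157) knots.
Bearing = atan2(-17.65, 2.16) = 276.97° clockwise from north.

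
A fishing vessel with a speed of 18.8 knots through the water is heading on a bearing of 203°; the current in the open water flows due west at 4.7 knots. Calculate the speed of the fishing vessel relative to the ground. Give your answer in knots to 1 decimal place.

21.1 knots

Taking east as x and north as y: velocity relative to the water = (-7.346, -17.305) knots; the water relative to ground = (-4.700, 0.000) knots.
Velocity relative to ground = (-7.346, -17.305) + (-4.700, 0.000) = (-12.046, -17.305) knots.
Speed = |(-12.046, -17.305)| = 21.085 knots.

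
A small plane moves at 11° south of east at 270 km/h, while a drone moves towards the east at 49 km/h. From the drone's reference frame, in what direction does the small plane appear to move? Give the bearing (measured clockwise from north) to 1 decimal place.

103.4°

Taking east as x and north as y: small plane velocity = (265.039, -51.518) km/h; drone velocity = (49.000, 0.000) km/h.
Velocity of small plane relative to drone = (265.039, -51.518) − (49.000, 0.000) = (216.039, -51.518) km/h.
Bearing = atan2(216.04, -51.52) = 103.41° clockwise from north.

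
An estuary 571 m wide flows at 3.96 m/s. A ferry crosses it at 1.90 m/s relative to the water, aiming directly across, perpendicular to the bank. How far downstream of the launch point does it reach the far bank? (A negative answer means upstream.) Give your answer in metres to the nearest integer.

1190 m

Perpendicular speed = 1.900 m/s; crossing time = 571 / 1.900 = 300.526 s.
Net downstream speed = 3.960 m/s.
Drift = 3.960 × 300.526 = 1190.084 m (downstream).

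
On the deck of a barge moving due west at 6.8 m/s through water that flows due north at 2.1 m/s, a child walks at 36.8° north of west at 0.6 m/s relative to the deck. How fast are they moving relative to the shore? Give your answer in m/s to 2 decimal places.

In east/north components (m/s): child relative to barge = (-0.480, 0.359); barge relative to water = (-6.800, 0.000); water relative to ground = (0.000, 2.100).
Sum = (-7.280, 2.459) m/s.
Speed = |(-7.280, 2.459)| = 7.685 m/s.

7.68 m/s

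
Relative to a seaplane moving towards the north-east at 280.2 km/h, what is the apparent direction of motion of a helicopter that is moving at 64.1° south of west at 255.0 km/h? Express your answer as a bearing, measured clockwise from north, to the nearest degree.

Taking east as x and north as y: helicopter velocity = (-111.384, -229.387) km/h; seaplane velocity = (198.131, 198.131) km/h.
Velocity of helicopter relative to seaplane = (-111.384, -229.387) − (198.131, 198.131) = (-309.516, -427.519) km/h.
Bearing = atan2(-309.52, -427.52) = 215.90° clockwise from north.

216°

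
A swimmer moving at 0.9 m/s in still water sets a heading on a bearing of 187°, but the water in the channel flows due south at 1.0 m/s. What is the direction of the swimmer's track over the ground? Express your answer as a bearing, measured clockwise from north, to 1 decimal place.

Taking east as x and north as y: velocity relative to the water = (-0.110, -0.893) m/s; the water relative to ground = (0.000, -1.000) m/s.
Velocity relative to ground = (-0.110, -0.893) + (0.000, -1.000) = (-0.110, -1.893) m/s.
Bearing = atan2(-0.11, -1.89) = 183.32° clockwise from north.

183.3°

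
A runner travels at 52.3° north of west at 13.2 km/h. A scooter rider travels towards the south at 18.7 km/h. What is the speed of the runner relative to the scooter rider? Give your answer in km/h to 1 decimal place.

30.2 km/h

Taking east as x and north as y: runner velocity = (-8.072, 10.444) km/h; scooter rider velocity = (0.000, -18.700) km/h.
Velocity of runner relative to scooter rider = (-8.072, 10.444) − (0.000, -18.700) = (-8.072, 29.144) km/h.
Magnitude = |(-8.072, 29.144)| = 30.241 km/h.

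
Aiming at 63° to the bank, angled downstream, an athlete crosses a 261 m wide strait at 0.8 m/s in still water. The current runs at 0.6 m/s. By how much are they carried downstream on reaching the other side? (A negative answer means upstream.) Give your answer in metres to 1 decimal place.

Perpendicular speed = 0.713 m/s; crossing time = 261 / 0.713 = 366.159 s.
Net downstream speed = 0.963 m/s.
Drift = 0.963 × 366.159 = 352.682 m (downstream).

352.7 m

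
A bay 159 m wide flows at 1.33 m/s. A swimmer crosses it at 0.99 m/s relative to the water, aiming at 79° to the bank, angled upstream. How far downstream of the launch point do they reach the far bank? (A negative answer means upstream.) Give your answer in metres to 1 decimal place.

Perpendicular speed = 0.972 m/s; crossing time = 159 / 0.972 = 163.612 s.
Net downstream speed = 1.141 m/s.
Drift = 1.141 × 163.612 = 186.698 m (downstream).

186.7 m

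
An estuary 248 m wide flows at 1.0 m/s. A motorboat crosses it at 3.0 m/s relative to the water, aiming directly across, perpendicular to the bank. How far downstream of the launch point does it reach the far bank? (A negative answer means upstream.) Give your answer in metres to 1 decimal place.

Perpendicular speed = 3.000 m/s; crossing time = 248 / 3.000 = 82.667 s.
Net downstream speed = 1.000 m/s.
Drift = 1.000 × 82.667 = 82.667 m (downstream).

82.7 m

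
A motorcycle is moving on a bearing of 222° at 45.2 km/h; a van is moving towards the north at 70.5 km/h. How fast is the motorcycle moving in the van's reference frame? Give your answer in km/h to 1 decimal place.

Taking east as x and north as y: motorcycle velocity = (-30.245, -33.590) km/h; van velocity = (0.000, 70.500) km/h.
Velocity of motorcycle relative to van = (-30.245, -33.590) − (0.000, 70.500) = (-30.245, -104.090) km/h.
Magnitude = |(-30.245, -104.090)| = 108.395 km/h.

108.4 km/h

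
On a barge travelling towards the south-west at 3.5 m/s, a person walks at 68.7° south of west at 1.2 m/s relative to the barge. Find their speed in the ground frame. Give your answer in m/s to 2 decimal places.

4.62 m/s

Taking east as x and north as y: barge velocity = (-2.475, -2.475) m/s; person velocity relative to barge = (-0.436, -1.118) m/s.
Velocity relative to ground = (-2.475, -2.475) + (-0.436, -1.118) = (-2.911, -3.593) m/s.
Speed = |(-2.911, -3.593)| = 4.624 m/s.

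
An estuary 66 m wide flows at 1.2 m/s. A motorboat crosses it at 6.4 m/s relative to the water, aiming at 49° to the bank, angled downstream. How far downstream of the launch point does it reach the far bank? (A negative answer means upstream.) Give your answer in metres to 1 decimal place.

73.8 m

Perpendicular speed = 4.830 m/s; crossing time = 66 / 4.830 = 13.664 s.
Net downstream speed = 5.399 m/s.
Drift = 5.399 × 13.664 = 73.770 m (downstream).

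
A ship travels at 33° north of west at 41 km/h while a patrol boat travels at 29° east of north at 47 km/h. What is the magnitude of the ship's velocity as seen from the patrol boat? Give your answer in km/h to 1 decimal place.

Taking east as x and north as y: ship velocity = (-34.385, 22.330) km/h; patrol boat velocity = (22.786, 41.107) km/h.
Velocity of ship relative to patrol boat = (-34.385, 22.330) − (22.786, 41.107) = (-57.172, -18.777) km/h.
Magnitude = |(-57.172, -18.777)| = 60.176 km/h.

60.2 km/h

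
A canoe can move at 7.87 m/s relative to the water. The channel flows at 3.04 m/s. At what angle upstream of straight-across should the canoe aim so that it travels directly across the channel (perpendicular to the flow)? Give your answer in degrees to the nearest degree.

To cancel the current, the upstream component of the canoe's velocity must equal the flow: 7.87 sin θ = 3.04.
sin θ = 3.04 / 7.87 = 0.3863.
θ = arcsin(0.3863) = 22.723°.

23°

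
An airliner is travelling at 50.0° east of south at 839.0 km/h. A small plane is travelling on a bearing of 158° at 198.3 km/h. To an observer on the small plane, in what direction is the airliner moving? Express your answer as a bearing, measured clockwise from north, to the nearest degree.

Taking east as x and north as y: airliner velocity = (642.711, -539.299) km/h; small plane velocity = (74.284, -183.861) km/h.
Velocity of airliner relative to small plane = (642.711, -539.299) − (74.284, -183.861) = (568.427, -355.438) km/h.
Bearing = atan2(568.43, -355.44) = 122.02° clockwise from north.

122°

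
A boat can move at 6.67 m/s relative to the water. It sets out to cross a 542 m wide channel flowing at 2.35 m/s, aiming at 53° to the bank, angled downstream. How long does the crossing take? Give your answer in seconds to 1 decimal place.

The component of the boat's velocity perpendicular to the bank is 6.67 × sin 53° = 5.327 m/s.
The current is parallel to the bank, so it does not affect the crossing time.
Time = 542 / 5.327 = 101.748 s.

101.7 s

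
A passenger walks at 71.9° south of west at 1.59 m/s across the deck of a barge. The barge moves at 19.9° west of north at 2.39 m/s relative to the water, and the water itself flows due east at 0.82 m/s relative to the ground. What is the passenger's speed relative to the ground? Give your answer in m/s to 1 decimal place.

0.9 m/s

In east/north components (m/s): passenger relative to barge = (-0.494, -1.511); barge relative to water = (-0.814, 2.247); water relative to ground = (0.820, 0.000).
Sum = (-0.487, 0.736) m/s.
Speed = |(-0.487, 0.736)| = 0.883 m/s.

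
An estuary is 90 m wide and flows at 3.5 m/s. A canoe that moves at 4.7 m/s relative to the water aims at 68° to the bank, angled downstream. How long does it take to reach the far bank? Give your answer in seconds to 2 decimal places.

20.65 s

The component of the canoe's velocity perpendicular to the bank is 4.7 × sin 68° = 4.358 m/s.
Only the cross-stream component determines the crossing time; the current contributes nothing perpendicular to the bank.
Time = 90 / 4.358 = 20.653 s.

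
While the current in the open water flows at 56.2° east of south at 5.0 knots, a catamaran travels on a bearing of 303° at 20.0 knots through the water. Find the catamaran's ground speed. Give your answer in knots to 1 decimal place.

Taking east as x and north as y: velocity relative to the water = (-16.773, 10.893) knots; the water relative to ground = (4.155, -2.781) knots.
Velocity relative to ground = (-16.773, 10.893) + (4.155, -2.781) = (-12.618, 8.111) knots.
Speed = |(-12.618, 8.111)| = 15.001 knots.

15.0 knots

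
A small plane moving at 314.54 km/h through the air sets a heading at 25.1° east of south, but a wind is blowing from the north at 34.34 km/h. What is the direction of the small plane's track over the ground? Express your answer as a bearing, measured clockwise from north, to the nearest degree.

157°

Taking east as x and north as y: velocity relative to the air = (133.428, -284.838) km/h; the air relative to ground = (0.000, -34.340) km/h.
Velocity relative to ground = (133.428, -284.838) + (0.000, -34.340) = (133.428, -319.178) km/h.
Bearing = atan2(133.43, -319.18) = 157.31° clockwise from north.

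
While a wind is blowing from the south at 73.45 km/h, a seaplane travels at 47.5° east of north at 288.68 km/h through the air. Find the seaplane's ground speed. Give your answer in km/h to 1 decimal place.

342.6 km/h

Taking east as x and north as y: velocity relative to the air = (212.837, 195.029) km/h; the air relative to ground = (0.000, 73.450) km/h.
Velocity relative to ground = (212.837, 195.029) + (0.000, 73.450) = (212.837, 268.479) km/h.
Speed = |(212.837, 268.479)| = 342.609 km/h.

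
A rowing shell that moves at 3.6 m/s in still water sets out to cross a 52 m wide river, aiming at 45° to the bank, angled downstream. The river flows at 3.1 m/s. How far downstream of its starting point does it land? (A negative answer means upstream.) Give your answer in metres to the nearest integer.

115 m

Perpendicular speed = 2.546 m/s; crossing time = 52 / 2.546 = 20.428 s.
Net downstream speed = 5.646 m/s.
Drift = 5.646 × 20.428 = 115.325 m (downstream).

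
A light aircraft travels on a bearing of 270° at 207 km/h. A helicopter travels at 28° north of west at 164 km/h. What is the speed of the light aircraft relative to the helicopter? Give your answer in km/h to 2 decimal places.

Taking east as x and north as y: light aircraft velocity = (-207.000, 0.000) km/h; helicopter velocity = (-144.803, 76.993) km/h.
Velocity of light aircraft relative to helicopter = (-207.000, 0.000) − (-144.803, 76.993) = (-62.197, -76.993) km/h.
Magnitude = |(-62.197, -76.993)| = 98.977 km/h.

98.98 km/h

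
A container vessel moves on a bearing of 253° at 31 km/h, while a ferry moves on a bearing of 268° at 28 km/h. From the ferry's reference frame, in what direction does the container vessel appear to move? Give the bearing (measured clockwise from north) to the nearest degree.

192°

Taking east as x and north as y: container vessel velocity = (-29.645, -9.064) km/h; ferry velocity = (-27.983, -0.977) km/h.
Velocity of container vessel relative to ferry = (-29.645, -9.064) − (-27.983, -0.977) = (-1.663, -8.086) km/h.
Bearing = atan2(-1.66, -8.09) = 191.62° clockwise from north.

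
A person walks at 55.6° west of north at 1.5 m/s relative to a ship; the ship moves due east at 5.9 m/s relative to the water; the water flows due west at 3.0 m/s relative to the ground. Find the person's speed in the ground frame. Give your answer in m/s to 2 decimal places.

In east/north components (m/s): person relative to ship = (-1.238, 0.847); ship relative to water = (5.900, 0.000); water relative to ground = (-3.000, 0.000).
Sum = (1.662, 0.847) m/s.
Speed = |(1.662, 0.847)| = 1.866 m/s.

1.87 m/s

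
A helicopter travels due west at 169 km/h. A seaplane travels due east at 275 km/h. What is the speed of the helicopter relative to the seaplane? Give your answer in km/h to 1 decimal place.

444.0 km/h

Taking east as x and north as y: helicopter velocity = (-169.000, 0.000) km/h; seaplane velocity = (275.000, 0.000) km/h.
Velocity of helicopter relative to seaplane = (-169.000, 0.000) − (275.000, 0.000) = (-444.000, 0.000) km/h.
Magnitude = |(-444.000, 0.000)| = 444.000 km/h.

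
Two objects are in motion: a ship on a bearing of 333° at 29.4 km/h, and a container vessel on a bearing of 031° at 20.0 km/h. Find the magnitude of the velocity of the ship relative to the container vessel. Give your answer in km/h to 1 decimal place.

Taking east as x and north as y: ship velocity = (-13.347, 26.196) km/h; container vessel velocity = (10.301, 17.143) km/h.
Velocity of ship relative to container vessel = (-13.347, 26.196) − (10.301, 17.143) = (-23.648, 9.052) km/h.
Magnitude = |(-23.648, 9.052)| = 25.321 km/h.

25.3 km/h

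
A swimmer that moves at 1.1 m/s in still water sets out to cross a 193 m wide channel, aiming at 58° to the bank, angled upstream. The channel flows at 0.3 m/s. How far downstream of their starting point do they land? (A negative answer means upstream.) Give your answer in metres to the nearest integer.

Perpendicular speed = 0.933 m/s; crossing time = 193 / 0.933 = 206.892 s.
Net downstream speed = -0.283 m/s.
Drift = -0.283 × 206.892 = -58.532 m (upstream).

-59 m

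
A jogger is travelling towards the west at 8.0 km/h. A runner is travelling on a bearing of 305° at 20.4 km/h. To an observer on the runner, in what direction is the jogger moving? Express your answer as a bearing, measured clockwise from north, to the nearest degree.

Taking east as x and north as y: jogger velocity = (-8.000, 0.000) km/h; runner velocity = (-16.711, 11.701) km/h.
Velocity of jogger relative to runner = (-8.000, 0.000) − (-16.711, 11.701) = (8.711, -11.701) km/h.
Bearing = atan2(8.71, -11.70) = 143.33° clockwise from north.

143°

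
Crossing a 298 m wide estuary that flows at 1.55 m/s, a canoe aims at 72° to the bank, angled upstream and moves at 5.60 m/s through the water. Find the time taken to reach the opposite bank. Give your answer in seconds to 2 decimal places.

The component of the canoe's velocity perpendicular to the bank is 5.60 × sin 72° = 5.326 m/s.
The flow acts along the bank and has no component across it.
Time = 298 / 5.326 = 55.953 s.

55.95 s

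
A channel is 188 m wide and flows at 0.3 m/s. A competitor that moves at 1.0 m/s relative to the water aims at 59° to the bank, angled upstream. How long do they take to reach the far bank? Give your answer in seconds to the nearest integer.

The component of the competitor's velocity perpendicular to the bank is 1.0 × sin 59° = 0.857 m/s.
The flow acts along the bank and has no component across it.
Time = 188 / 0.857 = 219.327 s.

219 s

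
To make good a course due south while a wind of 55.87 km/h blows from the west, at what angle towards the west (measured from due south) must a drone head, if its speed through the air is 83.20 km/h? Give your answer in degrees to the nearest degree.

The wind pushes perpendicular to the desired track; the heading must have a component into the wind equal to 55.87 km/h: 83.20 sin θ = 55.87.
sin θ = 0.6715, so θ = 42.184°.

42°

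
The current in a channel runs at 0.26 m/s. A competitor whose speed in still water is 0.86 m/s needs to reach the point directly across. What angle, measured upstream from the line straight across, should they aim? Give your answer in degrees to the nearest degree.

18°

To cancel the current, the upstream component of the competitor's velocity must equal the flow: 0.86 sin θ = 0.26.
sin θ = 0.26 / 0.86 = 0.3023.
θ = arcsin(0.3023) = 17.597°.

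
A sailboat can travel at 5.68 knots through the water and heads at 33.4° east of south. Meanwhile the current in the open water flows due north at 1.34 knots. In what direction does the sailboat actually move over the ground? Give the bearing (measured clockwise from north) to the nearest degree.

137°

Taking east as x and north as y: velocity relative to the water = (3.127, -4.742) knots; the water relative to ground = (0.000, 1.340) knots.
Velocity relative to ground = (3.127, -4.742) + (0.000, 1.340) = (3.127, -3.402) knots.
Bearing = atan2(3.13, -3.40) = 137.41° clockwise from north.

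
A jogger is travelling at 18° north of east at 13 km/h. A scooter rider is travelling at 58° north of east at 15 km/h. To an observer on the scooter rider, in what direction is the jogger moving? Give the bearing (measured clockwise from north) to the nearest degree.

Taking east as x and north as y: jogger velocity = (12.364, 4.017) km/h; scooter rider velocity = (7.949, 12.721) km/h.
Velocity of jogger relative to scooter rider = (12.364, 4.017) − (7.949, 12.721) = (4.415, -8.704) km/h.
Bearing = atan2(4.41, -8.70) = 153.10° clockwise from north.

153°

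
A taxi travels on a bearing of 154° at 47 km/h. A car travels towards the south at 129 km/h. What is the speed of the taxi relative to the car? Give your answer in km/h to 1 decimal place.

Taking east as x and north as y: taxi velocity = (20.603, -42.243) km/h; car velocity = (0.000, -129.000) km/h.
Velocity of taxi relative to car = (20.603, -42.243) − (0.000, -129.000) = (20.603, 86.757) km/h.
Magnitude = |(20.603, 86.757)| = 89.170 km/h.

89.2 km/h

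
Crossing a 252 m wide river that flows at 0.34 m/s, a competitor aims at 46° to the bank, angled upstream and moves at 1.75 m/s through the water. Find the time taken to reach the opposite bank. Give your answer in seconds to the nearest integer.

The component of the competitor's velocity perpendicular to the bank is 1.75 × sin 46° = 1.259 m/s.
The flow acts along the bank and has no component across it.
Time = 252 / 1.259 = 200.184 s.

200 s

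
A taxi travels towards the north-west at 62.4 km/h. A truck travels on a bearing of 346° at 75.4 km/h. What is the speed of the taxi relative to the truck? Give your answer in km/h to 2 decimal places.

Taking east as x and north as y: taxi velocity = (-44.123, 44.123) km/h; truck velocity = (-18.241, 73.160) km/h.
Velocity of taxi relative to truck = (-44.123, 44.123) − (-18.241, 73.160) = (-25.883, -29.037) km/h.
Magnitude = |(-25.883, -29.037)| = 38.898 km/h.

38.90 km/h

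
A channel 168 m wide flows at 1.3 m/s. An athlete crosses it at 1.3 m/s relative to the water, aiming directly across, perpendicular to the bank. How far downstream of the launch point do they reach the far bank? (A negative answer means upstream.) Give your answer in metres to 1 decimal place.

Perpendicular speed = 1.300 m/s; crossing time = 168 / 1.300 = 129.231 s.
Net downstream speed = 1.300 m/s.
Drift = 1.300 × 129.231 = 168.000 m (downstream).

168.0 m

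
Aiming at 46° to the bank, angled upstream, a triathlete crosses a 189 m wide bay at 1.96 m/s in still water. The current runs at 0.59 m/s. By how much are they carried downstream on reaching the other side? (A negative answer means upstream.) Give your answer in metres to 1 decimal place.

Perpendicular speed = 1.410 m/s; crossing time = 189 / 1.410 = 134.051 s.
Net downstream speed = -0.772 m/s.
Drift = -0.772 × 134.051 = -103.425 m (upstream).

-103.4 m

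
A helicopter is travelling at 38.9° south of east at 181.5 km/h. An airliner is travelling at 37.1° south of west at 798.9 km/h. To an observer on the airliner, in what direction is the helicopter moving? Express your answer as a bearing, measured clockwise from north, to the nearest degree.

Taking east as x and north as y: helicopter velocity = (141.251, -113.975) km/h; airliner velocity = (-637.190, -481.903) km/h.
Velocity of helicopter relative to airliner = (141.251, -113.975) − (-637.190, -481.903) = (778.441, 367.928) km/h.
Bearing = atan2(778.44, 367.93) = 64.70° clockwise from north.

065°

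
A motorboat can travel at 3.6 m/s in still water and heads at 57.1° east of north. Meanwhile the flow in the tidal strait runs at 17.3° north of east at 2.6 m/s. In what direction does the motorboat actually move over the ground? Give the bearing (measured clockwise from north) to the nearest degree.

064°

Taking east as x and north as y: velocity relative to the water = (3.023, 1.955) m/s; the water relative to ground = (2.482, 0.773) m/s.
Velocity relative to ground = (3.023, 1.955) + (2.482, 0.773) = (5.505, 2.729) m/s.
Bearing = atan2(5.51, 2.73) = 63.63° clockwise from north.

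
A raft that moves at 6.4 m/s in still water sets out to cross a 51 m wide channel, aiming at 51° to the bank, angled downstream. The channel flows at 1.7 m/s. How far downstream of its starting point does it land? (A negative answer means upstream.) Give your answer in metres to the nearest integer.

59 m

Perpendicular speed = 4.974 m/s; crossing time = 51 / 4.974 = 10.254 s.
Net downstream speed = 5.728 m/s.
Drift = 5.728 × 10.254 = 58.731 m (downstream).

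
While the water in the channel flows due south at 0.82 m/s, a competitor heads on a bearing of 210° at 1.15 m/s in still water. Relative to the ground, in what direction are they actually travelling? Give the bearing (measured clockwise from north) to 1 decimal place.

197.6°

Taking east as x and north as y: velocity relative to the water = (-0.575, -0.996) m/s; the water relative to ground = (0.000, -0.820) m/s.
Velocity relative to ground = (-0.575, -0.996) + (0.000, -0.820) = (-0.575, -1.816) m/s.
Bearing = atan2(-0.57, -1.82) = 197.57° clockwise from north.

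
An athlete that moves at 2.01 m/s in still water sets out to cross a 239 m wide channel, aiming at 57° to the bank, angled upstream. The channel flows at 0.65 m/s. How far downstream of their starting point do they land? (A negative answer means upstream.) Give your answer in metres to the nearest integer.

-63 m

Perpendicular speed = 1.686 m/s; crossing time = 239 / 1.686 = 141.779 s.
Net downstream speed = -0.445 m/s.
Drift = -0.445 × 141.779 = -63.052 m (upstream).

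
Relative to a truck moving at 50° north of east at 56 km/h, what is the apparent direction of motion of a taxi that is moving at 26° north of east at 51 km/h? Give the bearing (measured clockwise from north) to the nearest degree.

154°

Taking east as x and north as y: taxi velocity = (45.838, 22.357) km/h; truck velocity = (35.996, 42.898) km/h.
Velocity of taxi relative to truck = (45.838, 22.357) − (35.996, 42.898) = (9.842, -20.542) km/h.
Bearing = atan2(9.84, -20.54) = 154.40° clockwise from north.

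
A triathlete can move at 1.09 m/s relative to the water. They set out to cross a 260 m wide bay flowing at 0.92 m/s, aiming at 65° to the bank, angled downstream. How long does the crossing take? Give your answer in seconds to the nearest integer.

The component of the triathlete's velocity perpendicular to the bank is 1.09 × sin 65° = 0.988 m/s.
Only the cross-stream component determines the crossing time; the current contributes nothing perpendicular to the bank.
Time = 260 / 0.988 = 263.191 s.

263 s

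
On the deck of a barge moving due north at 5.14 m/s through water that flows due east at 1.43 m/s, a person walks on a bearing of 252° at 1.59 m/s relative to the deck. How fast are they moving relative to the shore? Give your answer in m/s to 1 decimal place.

In east/north components (m/s): person relative to barge = (-1.512, -0.491); barge relative to water = (0.000, 5.140); water relative to ground = (1.430, 0.000).
Sum = (-0.082, 4.649) m/s.
Speed = |(-0.082, 4.649)| = 4.649 m/s.

4.6 m/s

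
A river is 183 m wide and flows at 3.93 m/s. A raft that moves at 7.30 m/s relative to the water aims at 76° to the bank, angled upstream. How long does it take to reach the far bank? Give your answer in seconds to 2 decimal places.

The component of the raft's velocity perpendicular to the bank is 7.30 × sin 76° = 7.083 m/s.
Only the cross-stream component determines the crossing time; the current contributes nothing perpendicular to the bank.
Time = 183 / 7.083 = 25.836 s.

25.84 s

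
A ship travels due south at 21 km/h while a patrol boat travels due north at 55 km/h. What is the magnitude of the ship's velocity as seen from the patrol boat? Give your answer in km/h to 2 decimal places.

Taking east as x and north as y: ship velocity = (0.000, -21.000) km/h; patrol boat velocity = (0.000, 55.000) km/h.
Velocity of ship relative to patrol boat = (0.000, -21.000) − (0.000, 55.000) = (0.000, -76.000) km/h.
Magnitude = |(0.000, -76.000)| = 76.000 km/h.

76.00 km/h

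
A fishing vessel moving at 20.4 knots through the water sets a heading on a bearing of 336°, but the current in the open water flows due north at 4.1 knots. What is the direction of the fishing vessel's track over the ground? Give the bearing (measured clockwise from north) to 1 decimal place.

340.0°

Taking east as x and north as y: velocity relative to the water = (-8.297, 18.636) knots; the water relative to ground = (0.000, 4.100) knots.
Velocity relative to ground = (-8.297, 18.636) + (0.000, 4.100) = (-8.297, 22.736) knots.
Bearing = atan2(-8.30, 22.74) = 339.95° clockwise from north.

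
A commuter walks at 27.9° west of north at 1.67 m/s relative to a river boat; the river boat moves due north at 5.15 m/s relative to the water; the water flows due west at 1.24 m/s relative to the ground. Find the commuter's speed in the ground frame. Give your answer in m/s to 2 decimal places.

In east/north components (m/s): commuter relative to river boat = (-0.781, 1.476); river boat relative to water = (0.000, 5.150); water relative to ground = (-1.240, 0.000).
Sum = (-2.021, 6.626) m/s.
Speed = |(-2.021, 6.626)| = 6.927 m/s.

6.93 m/s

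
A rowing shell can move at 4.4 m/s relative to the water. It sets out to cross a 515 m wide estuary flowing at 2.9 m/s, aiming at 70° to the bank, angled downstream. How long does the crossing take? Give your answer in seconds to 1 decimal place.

124.6 s

The component of the rowing shell's velocity perpendicular to the bank is 4.4 × sin 70° = 4.135 m/s.
The current is parallel to the bank, so it does not affect the crossing time.
Time = 515 / 4.135 = 124.557 s.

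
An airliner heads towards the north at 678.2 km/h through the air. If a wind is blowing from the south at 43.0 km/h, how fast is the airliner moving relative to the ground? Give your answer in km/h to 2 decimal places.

721.20 km/h

Taking east as x and north as y: velocity relative to the air = (0.000, 678.200) km/h; the air relative to ground = (0.000, 43.000) km/h.
Velocity relative to ground = (0.000, 678.200) + (0.000, 43.000) = (0.000, 721.200) km/h.
Speed = |(0.000, 721.200)| = 721.200 km/h.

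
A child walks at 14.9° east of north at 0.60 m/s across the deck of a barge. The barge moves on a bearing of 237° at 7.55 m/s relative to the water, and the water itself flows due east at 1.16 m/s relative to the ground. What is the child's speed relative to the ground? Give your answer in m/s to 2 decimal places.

6.14 m/s

In east/north components (m/s): child relative to barge = (0.154, 0.580); barge relative to water = (-6.332, -4.112); water relative to ground = (1.160, 0.000).
Sum = (-5.018, -3.532) m/s.
Speed = |(-5.018, -3.532)| = 6.136 m/s.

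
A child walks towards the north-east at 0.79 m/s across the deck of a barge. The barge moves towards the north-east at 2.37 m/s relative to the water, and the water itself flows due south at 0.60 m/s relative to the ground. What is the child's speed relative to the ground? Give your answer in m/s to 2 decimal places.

In east/north components (m/s): child relative to barge = (0.559, 0.559); barge relative to water = (1.676, 1.676); water relative to ground = (0.000, -0.600).
Sum = (2.234, 1.634) m/s.
Speed = |(2.234, 1.634)| = 2.768 m/s.

2.77 m/s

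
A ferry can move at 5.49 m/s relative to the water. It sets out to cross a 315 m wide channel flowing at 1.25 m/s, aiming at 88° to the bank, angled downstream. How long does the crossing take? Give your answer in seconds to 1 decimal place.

57.4 s

The component of the ferry's velocity perpendicular to the bank is 5.49 × sin 88° = 5.487 m/s.
The flow acts along the bank and has no component across it.
Time = 315 / 5.487 = 57.412 s.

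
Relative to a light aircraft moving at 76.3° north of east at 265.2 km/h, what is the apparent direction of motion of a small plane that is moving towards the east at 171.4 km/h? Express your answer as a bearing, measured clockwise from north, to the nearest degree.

157°

Taking east as x and north as y: small plane velocity = (171.400, 0.000) km/h; light aircraft velocity = (62.809, 257.655) km/h.
Velocity of small plane relative to light aircraft = (171.400, 0.000) − (62.809, 257.655) = (108.591, -257.655) km/h.
Bearing = atan2(108.59, -257.65) = 157.15° clockwise from north.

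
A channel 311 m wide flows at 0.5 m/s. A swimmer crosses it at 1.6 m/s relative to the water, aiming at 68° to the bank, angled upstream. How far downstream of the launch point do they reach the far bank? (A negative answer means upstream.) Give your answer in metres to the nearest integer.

-21 m

Perpendicular speed = 1.483 m/s; crossing time = 311 / 1.483 = 209.640 s.
Net downstream speed = -0.099 m/s.
Drift = -0.099 × 209.640 = -20.832 m (upstream).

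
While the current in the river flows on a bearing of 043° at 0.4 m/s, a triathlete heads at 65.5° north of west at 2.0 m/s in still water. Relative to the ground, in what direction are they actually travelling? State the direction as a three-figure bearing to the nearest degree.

Taking east as x and north as y: velocity relative to the water = (-0.829, 1.820) m/s; the water relative to ground = (0.273, 0.293) m/s.
Velocity relative to ground = (-0.829, 1.820) + (0.273, 0.293) = (-0.557, 2.112) m/s.
Bearing = atan2(-0.56, 2.11) = 345.24° clockwise from north.

345°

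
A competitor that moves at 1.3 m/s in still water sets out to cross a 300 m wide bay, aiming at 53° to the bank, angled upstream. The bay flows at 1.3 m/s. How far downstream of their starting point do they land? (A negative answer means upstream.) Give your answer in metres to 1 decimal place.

Perpendicular speed = 1.038 m/s; crossing time = 300 / 1.038 = 288.954 s.
Net downstream speed = 0.518 m/s.
Drift = 0.518 × 288.954 = 149.574 m (downstream).

149.6 m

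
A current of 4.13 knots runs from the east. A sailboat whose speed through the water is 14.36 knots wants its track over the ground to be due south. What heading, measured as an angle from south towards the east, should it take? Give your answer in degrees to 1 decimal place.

16.7°

The current pushes perpendicular to the desired track; the heading must have a component into the current equal to 4.13 knots: 14.36 sin θ = 4.13.
sin θ = 0.2876, so θ = 16.715°.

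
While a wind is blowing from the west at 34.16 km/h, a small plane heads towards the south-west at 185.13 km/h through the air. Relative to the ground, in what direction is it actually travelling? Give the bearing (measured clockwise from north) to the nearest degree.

Taking east as x and north as y: velocity relative to the air = (-130.907, -130.907) km/h; the air relative to ground = (34.160, 0.000) km/h.
Velocity relative to ground = (-130.907, -130.907) + (34.160, 0.000) = (-96.747, -130.907) km/h.
Bearing = atan2(-96.75, -130.91) = 216.47° clockwise from north.

216°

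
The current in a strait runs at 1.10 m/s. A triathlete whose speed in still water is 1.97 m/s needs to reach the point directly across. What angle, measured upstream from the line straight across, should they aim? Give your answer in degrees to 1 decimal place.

To cancel the current, the upstream component of the triathlete's velocity must equal the flow: 1.97 sin θ = 1.10.
sin θ = 1.10 / 1.97 = 0.5584.
θ = arcsin(0.5584) = 33.944°.

33.9°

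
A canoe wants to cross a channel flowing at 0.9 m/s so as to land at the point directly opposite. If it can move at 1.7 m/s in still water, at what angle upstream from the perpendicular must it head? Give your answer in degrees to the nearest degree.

32°

To cancel the current, the upstream component of the canoe's velocity must equal the flow: 1.7 sin θ = 0.9.
sin θ = 0.9 / 1.7 = 0.5294.
θ = arcsin(0.5294) = 31.966°.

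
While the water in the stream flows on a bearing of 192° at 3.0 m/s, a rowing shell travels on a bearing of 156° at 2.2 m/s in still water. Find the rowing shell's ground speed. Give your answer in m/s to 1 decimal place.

Taking east as x and north as y: velocity relative to the water = (0.895, -2.010) m/s; the water relative to ground = (-0.624, -2.934) m/s.
Velocity relative to ground = (0.895, -2.010) + (-0.624, -2.934) = (0.271, -4.944) m/s.
Speed = |(0.271, -4.944)| = 4.952 m/s.

5.0 m/s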